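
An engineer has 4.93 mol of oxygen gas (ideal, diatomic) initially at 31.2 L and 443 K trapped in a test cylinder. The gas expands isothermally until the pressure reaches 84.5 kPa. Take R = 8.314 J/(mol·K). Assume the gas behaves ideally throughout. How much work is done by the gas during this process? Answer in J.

35000 J

P₁ = nRT₁/V₁ = 4.93×8.314×443/31.2 = 582 kPa.
Isothermal: T stays 443 K; PV = const ⇒ V₂ = 215 L, P₂ = 84.5 kPa.
W = nRT ln(V₂/V₁) = 4.93×8.314×443×ln(6.89) = 35000 J.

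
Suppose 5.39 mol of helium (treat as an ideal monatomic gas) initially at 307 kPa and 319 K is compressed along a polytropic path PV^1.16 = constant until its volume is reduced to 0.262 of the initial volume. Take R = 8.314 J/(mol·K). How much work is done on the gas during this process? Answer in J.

V₁ = nRT₁/P₁ = 5.39×8.314×319/307 = 46.6 L.
Polytropic n=1.16: T₂ = T₁(V₁/V₂)^(n−1) = 319×(3.82)^0.16 = 395 K; P₂ = P₁(V₁/V₂)^n = 1450 kPa.
W = (P₁V₁−P₂V₂)/(n−1) = (307×46.6−1450×12.2)/0.16 = -21400 J.
Work done on the gas = −W_by = 21400 J.

21400 J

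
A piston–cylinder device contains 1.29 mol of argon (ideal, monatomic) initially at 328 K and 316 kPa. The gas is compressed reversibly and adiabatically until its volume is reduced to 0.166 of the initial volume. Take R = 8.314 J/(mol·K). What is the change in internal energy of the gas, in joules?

V₁ = nRT₁/P₁ = 1.29×8.314×328/316 = 11.1 L.
Adiabatic: TV^(γ−1) = const ⇒ T₂ = 328×(6.02)^0.667 = 1090 K; PV^γ = const ⇒ P₂ = 6300 kPa.
For an ideal gas ΔU = nCvΔT with Cv = (3/2)R = 12.5 J/(mol·K).
ΔU = 1.29×12.5×(1090−328) = 12200 J.

12200 J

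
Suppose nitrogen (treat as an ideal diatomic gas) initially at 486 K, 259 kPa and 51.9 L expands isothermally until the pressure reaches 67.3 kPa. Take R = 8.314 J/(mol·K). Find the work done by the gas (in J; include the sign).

n = P₁V₁/(RT₁) = 259×51.9/(8.314×486) = 3.33 mol.
Isothermal: T stays 486 K; PV = const ⇒ V₂ = 200 L, P₂ = 67.3 kPa.
W = nRT ln(V₂/V₁) = 3.33×8.314×486×ln(3.85) = 18100 J.

18100 J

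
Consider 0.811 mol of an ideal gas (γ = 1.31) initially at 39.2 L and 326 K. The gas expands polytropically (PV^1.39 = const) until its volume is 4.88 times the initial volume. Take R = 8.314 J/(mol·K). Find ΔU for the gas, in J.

P₁ = nRT₁/V₁ = 0.811×8.314×326/39.2 = 56.1 kPa.
Polytropic n=1.39: T₂ = T₁(V₁/V₂)^(n−1) = 326×(0.205)^0.39 = 176 K; P₂ = P₁(V₁/V₂)^n = 6.19 kPa.
For an ideal gas ΔU = nCvΔT with Cv = R/(γ−1) = 26.8 J/(mol·K).
ΔU = 0.811×26.8×(176−326) = -3270 J.

-3270 J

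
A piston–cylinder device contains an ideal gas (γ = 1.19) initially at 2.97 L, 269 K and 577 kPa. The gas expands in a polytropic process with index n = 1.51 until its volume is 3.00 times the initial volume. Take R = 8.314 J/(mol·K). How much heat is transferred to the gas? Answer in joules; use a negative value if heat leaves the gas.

n = P₁V₁/(RT₁) = 577×2.97/(8.314×269) = 0.766 mol.
Polytropic n=1.51: T₂ = T₁(V₁/V₂)^(n−1) = 269×(0.333)^0.51 = 154 K; P₂ = P₁(V₁/V₂)^n = 110 kPa.
W = (P₁V₁−P₂V₂)/(n−1) = (577×2.97−110×8.91)/0.51 = 1440 J.
ΔU = nCvΔT = 0.766×43.8×(154−269) = -3870 J.
Q = ΔU + W = -2430 J.

-2430 J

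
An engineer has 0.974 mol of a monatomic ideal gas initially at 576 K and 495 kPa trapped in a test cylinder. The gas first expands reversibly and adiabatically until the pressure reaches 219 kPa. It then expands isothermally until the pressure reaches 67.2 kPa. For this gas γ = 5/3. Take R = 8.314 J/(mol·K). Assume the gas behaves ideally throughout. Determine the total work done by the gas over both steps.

V₁ = nRT₁/P₁ = 0.974×8.314×576/495 = 9.42 L.
Step 1 — Adiabatic: T₂/T₁ = (P₂/P₁)^((γ−1)/γ) ⇒ T₂ = 576×(0.442)^0.400 = 416 K; V₂ = 15.4 L.
ΔU = nCvΔT = 0.974×12.5×(416−576) = -1950 J.
Q = 0 for an adiabatic process, so W = −ΔU = 1950 J.
State after step 1: P = 219 kPa, V = 15.4 L, T = 416 K.
Step 2 — Isothermal: T stays 416 K; PV = const ⇒ V₂ = 50.1 L, P₂ = 67.2 kPa.
ΔU = 0 (ideal gas, T constant).
W = nRT ln(V₂/V₁) = 0.974×8.314×416×ln(3.26) = 3980 J.
Q = ΔU + W = 3980 J.
Net over both steps: W = 5920 J, Q = 3980 J, ΔU = -1950 J.

5920 J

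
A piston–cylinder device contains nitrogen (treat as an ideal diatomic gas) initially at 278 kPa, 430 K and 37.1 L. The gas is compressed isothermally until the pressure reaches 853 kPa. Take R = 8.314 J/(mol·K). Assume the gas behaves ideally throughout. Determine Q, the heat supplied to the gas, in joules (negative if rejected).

n = P₁V₁/(RT₁) = 278×37.1/(8.314×430) = 2.88 mol.
Isothermal: T stays 430 K; PV = const ⇒ V₂ = 12.1 L, P₂ = 853 kPa.
ΔU = 0 (ideal gas, T constant).
W = nRT ln(V₂/V₁) = 2.88×8.314×430×ln(0.326) = -11600 J.
Q = ΔU + W = -11600 J.

-11600 J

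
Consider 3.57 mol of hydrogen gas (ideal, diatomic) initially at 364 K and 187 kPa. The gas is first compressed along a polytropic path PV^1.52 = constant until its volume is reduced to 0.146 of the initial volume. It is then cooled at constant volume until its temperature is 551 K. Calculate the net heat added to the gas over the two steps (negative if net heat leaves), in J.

V₁ = nRT₁/P₁ = 3.57×8.314×364/187 = 57.8 L.
Step 1 — Polytropic n=1.52: T₂ = T₁(V₁/V₂)^(n−1) = 364×(6.85)^0.52 = 990 K; P₂ = P₁(V₁/V₂)^n = 3480 kPa.
W = (P₁V₁−P₂V₂)/(n−1) = (187×57.8−3480×8.44)/0.52 = -35700 J.
ΔU = nCvΔT = 3.57×20.8×(990−364) = 46500 J.
Q = ΔU + W = 10700 J.
State after step 1: P = 3480 kPa, V = 8.44 L, T = 990 K.
Step 2 — Isochoric: V stays 8.44 L; P/T = const ⇒ T₂ = 551 K, P₂ = 1940 kPa.
W = 0 (no volume change).
ΔU = nCvΔT = 3.57×20.8×(551−990) = -32600 J.
Q = ΔU = -32600 J.
Net over both steps: W = -35700 J, Q = -21900 J, ΔU = 13900 J.

-21900 J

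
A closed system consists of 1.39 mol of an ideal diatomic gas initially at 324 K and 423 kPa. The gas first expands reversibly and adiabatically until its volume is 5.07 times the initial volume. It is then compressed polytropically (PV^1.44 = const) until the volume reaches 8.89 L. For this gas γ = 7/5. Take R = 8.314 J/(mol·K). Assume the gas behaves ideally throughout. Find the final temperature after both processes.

V₁ = nRT₁/P₁ = 1.39×8.314×324/423 = 8.85 L.
Step 1 — Adiabatic: TV^(γ−1) = const ⇒ T₂ = 324×(0.197)^0.400 = 169 K; PV^γ = const ⇒ P₂ = 43.6 kPa.
ΔU = nCvΔT = 1.39×20.8×(169−324) = -4470 J.
Q = 0 for an adiabatic process, so W = −ΔU = 4470 J.
State after step 1: P = 43.6 kPa, V = 44.9 L, T = 169 K.
Step 2 — Polytropic n=1.44: T₂ = T₁(V₁/V₂)^(n−1) = 169×(5.05)^0.44 = 345 K; P₂ = P₁(V₁/V₂)^n = 449 kPa.
W = (P₁V₁−P₂V₂)/(n−1) = (43.6×44.9−449×8.89)/0.44 = -4620 J.
ΔU = nCvΔT = 1.39×20.8×(345−169) = 5080 J.
Q = ΔU + W = 462 J.
Net over both steps: W = -147 J, Q = 462 J, ΔU = 609 J.

345 K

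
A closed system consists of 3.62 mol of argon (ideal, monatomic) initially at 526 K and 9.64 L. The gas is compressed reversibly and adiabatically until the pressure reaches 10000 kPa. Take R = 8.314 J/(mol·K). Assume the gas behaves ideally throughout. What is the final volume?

3.26 L

P₁ = nRT₁/V₁ = 3.62×8.314×526/9.64 = 1640 kPa.
Adiabatic: T₂/T₁ = (P₂/P₁)^((γ−1)/γ) ⇒ T₂ = 526×(6.09)^0.400 = 1080 K; V₂ = 3.26 L.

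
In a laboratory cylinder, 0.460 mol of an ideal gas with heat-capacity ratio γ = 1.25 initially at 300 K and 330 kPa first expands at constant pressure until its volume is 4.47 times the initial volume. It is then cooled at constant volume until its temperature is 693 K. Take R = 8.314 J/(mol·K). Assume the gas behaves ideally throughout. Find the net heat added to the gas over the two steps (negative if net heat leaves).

9990 J

V₁ = nRT₁/P₁ = 0.460×8.314×300/330 = 3.48 L.
Step 1 — Isobaric: P stays 330 kPa; V/T = const ⇒ T₂ = 1340 K, V₂ = 15.5 L.
W = PΔV = 330×(15.5−3.48) kPa·L = 3980 J.
ΔU = nCvΔT = 0.460×33.3×(1340−300) = 15900 J.
Q = ΔU + W = nCpΔT = 19900 J.
State after step 1: P = 330 kPa, V = 15.5 L, T = 1340 K.
Step 2 — Isochoric: V stays 15.5 L; P/T = const ⇒ T₂ = 693 K, P₂ = 171 kPa.
W = 0 (no volume change).
ΔU = nCvΔT = 0.460×33.3×(693−1340) = -9910 J.
Q = ΔU = -9910 J.
Net over both steps: W = 3980 J, Q = 9990 J, ΔU = 6010 J.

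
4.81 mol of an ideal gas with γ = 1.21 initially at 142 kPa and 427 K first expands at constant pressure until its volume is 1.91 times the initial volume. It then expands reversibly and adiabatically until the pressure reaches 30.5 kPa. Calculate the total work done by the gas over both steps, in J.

51900 J

V₁ = nRT₁/P₁ = 4.81×8.314×427/142 = 120 L.
Step 1 — Isobaric: P stays 142 kPa; V/T = const ⇒ T₂ = 816 K, V₂ = 230 L.
W = PΔV = 142×(230−120) kPa·L = 15500 J.
ΔU = nCvΔT = 4.81×39.6×(816−427) = 74000 J.
Q = ΔU + W = nCpΔT = 89500 J.
State after step 1: P = 142 kPa, V = 230 L, T = 816 K.
Step 2 — Adiabatic: T₂/T₁ = (P₂/P₁)^((γ−1)/γ) ⇒ T₂ = 816×(0.215)^0.174 = 624 K; V₂ = 819 L.
ΔU = nCvΔT = 4.81×39.6×(624−816) = -36400 J.
Q = 0 for an adiabatic process, so W = −ΔU = 36400 J.
Net over both steps: W = 51900 J, Q = 89500 J, ΔU = 37600 J.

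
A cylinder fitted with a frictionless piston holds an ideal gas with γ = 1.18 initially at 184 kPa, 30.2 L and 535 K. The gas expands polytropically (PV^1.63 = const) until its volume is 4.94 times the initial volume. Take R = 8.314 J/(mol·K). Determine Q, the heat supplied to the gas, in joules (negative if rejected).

n = P₁V₁/(RT₁) = 184×30.2/(8.314×535) = 1.25 mol.
Polytropic n=1.63: T₂ = T₁(V₁/V₂)^(n−1) = 535×(0.202)^0.63 = 196 K; P₂ = P₁(V₁/V₂)^n = 13.6 kPa.
W = (P₁V₁−P₂V₂)/(n−1) = (184×30.2−13.6×149)/0.63 = 5600 J.
ΔU = nCvΔT = 1.25×46.2×(196−535) = -19600 J.
Q = ΔU + W = -14000 J.

-14000 J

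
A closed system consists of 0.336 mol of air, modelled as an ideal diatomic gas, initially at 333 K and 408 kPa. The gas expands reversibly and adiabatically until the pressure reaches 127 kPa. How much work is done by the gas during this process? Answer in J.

V₁ = nRT₁/P₁ = 0.336×8.314×333/408 = 2.28 L.
Adiabatic: T₂/T₁ = (P₂/P₁)^((γ−1)/γ) ⇒ T₂ = 333×(0.311)^0.286 = 239 K; V₂ = 5.25 L.
ΔU = nCvΔT = 0.336×20.8×(239−333) = -659 J.
Q = 0 for an adiabatic process, so W = −ΔU = 659 J.

659 J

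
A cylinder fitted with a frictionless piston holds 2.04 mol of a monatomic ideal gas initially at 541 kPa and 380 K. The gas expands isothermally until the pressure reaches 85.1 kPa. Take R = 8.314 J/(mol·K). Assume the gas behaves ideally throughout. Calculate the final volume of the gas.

75.7 L

V₁ = nRT₁/P₁ = 2.04×8.314×380/541 = 11.9 L.
Isothermal: T stays 380 K; PV = const ⇒ V₂ = 75.7 L, P₂ = 85.1 kPa.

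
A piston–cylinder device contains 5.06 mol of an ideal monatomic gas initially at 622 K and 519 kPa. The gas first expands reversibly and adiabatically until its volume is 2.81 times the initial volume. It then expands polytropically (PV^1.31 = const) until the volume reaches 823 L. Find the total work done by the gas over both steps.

37400 J

V₁ = nRT₁/P₁ = 5.06×8.314×622/519 = 50.4 L.
Step 1 — Adiabatic: TV^(γ−1) = const ⇒ T₂ = 622×(0.356)^0.667 = 312 K; PV^γ = const ⇒ P₂ = 92.8 kPa.
ΔU = nCvΔT = 5.06×12.5×(312−622) = -19500 J.
Q = 0 for an adiabatic process, so W = −ΔU = 19500 J.
State after step 1: P = 92.8 kPa, V = 142 L, T = 312 K.
Step 2 — Polytropic n=1.31: T₂ = T₁(V₁/V₂)^(n−1) = 312×(0.172)^0.31 = 181 K; P₂ = P₁(V₁/V₂)^n = 9.25 kPa.
W = (P₁V₁−P₂V₂)/(n−1) = (92.8×142−9.25×823)/0.31 = 17800 J.
ΔU = nCvΔT = 5.06×12.5×(181−312) = -8290 J.
Q = ΔU + W = 9530 J.
Net over both steps: W = 37400 J, Q = 9530 J, ΔU = -27800 J.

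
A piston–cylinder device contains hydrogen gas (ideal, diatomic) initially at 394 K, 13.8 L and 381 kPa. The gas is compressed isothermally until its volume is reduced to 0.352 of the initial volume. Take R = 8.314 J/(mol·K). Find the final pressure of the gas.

1080 kPa

Isothermal: T stays 394 K; PV = const ⇒ V₂ = 4.86 L, P₂ = 1080 kPa.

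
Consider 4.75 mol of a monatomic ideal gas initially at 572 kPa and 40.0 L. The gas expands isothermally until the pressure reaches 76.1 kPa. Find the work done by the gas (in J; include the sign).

46200 J

T₁ = P₁V₁/(nR) = 572×40.0/(4.75×8.314) = 579 K.
Isothermal: T stays 579 K; PV = const ⇒ V₂ = 301 L, P₂ = 76.1 kPa.
W = nRT ln(V₂/V₁) = 4.75×8.314×579×ln(7.52) = 46200 J.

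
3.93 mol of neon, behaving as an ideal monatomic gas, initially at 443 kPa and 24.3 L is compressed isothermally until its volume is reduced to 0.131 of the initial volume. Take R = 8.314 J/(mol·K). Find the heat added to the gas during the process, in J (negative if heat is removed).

T₁ = P₁V₁/(nR) = 443×24.3/(3.93×8.314) = 329 K.
Isothermal: T stays 329 K; PV = const ⇒ V₂ = 3.18 L, P₂ = 3380 kPa.
ΔU = 0 (ideal gas, T constant).
W = nRT ln(V₂/V₁) = 3.93×8.314×329×ln(0.131) = -21900 J.
Q = ΔU + W = -21900 J.

-21900 J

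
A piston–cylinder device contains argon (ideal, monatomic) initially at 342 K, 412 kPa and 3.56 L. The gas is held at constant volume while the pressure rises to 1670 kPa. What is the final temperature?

Isochoric: V stays 3.56 L; P/T = const ⇒ T₂ = 1390 K, P₂ = 1670 kPa.

1390 K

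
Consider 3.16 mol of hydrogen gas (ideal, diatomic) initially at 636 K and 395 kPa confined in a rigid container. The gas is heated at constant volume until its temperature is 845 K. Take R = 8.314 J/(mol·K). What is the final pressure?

V₁ = nRT₁/P₁ = 3.16×8.314×636/395 = 42.3 L.
Isochoric: V stays 42.3 L; P/T = const ⇒ T₂ = 845 K, P₂ = 525 kPa.

525 kPa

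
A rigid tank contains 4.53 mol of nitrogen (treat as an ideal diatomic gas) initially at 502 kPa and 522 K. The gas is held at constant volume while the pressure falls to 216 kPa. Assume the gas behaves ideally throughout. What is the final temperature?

225 K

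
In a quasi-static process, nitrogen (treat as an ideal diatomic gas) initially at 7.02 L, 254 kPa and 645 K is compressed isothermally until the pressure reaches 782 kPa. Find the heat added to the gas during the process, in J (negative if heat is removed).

-2010 J

n = P₁V₁/(RT₁) = 254×7.02/(8.314×645) = 0.333 mol.
Isothermal: T stays 645 K; PV = const ⇒ V₂ = 2.28 L, P₂ = 782 kPa.
ΔU = 0 (ideal gas, T constant).
W = nRT ln(V₂/V₁) = 0.333×8.314×645×ln(0.325) = -2010 J.
Q = ΔU + W = -2010 J.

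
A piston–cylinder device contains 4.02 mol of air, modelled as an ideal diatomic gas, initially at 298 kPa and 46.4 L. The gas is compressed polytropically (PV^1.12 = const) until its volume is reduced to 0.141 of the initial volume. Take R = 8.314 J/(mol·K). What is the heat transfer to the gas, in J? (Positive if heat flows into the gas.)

T₁ = P₁V₁/(nR) = 298×46.4/(4.02×8.314) = 414 K.
Polytropic n=1.12: T₂ = T₁(V₁/V₂)^(n−1) = 414×(7.09)^0.12 = 523 K; P₂ = P₁(V₁/V₂)^n = 2670 kPa.
W = (P₁V₁−P₂V₂)/(n−1) = (298×46.4−2670×6.54)/0.12 = -30500 J.
ΔU = nCvΔT = 4.02×20.8×(523−414) = 9160 J.
Q = ΔU + W = -21400 J.

-21400 J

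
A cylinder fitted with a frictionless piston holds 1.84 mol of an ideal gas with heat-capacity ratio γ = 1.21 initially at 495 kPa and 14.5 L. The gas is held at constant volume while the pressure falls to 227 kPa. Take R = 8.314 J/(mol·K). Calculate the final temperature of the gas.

215 K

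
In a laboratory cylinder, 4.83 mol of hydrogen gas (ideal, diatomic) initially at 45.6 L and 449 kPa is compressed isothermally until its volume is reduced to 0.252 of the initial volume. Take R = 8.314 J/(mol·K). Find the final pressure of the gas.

T₁ = P₁V₁/(nR) = 449×45.6/(4.83×8.314) = 510 K.
Isothermal: T stays 510 K; PV = const ⇒ V₂ = 11.5 L, P₂ = 1780 kPa.

1780 kPa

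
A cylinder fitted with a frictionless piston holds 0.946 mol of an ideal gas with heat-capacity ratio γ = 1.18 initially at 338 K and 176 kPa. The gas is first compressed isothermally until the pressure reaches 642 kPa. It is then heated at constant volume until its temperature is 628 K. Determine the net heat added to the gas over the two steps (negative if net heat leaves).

V₁ = nRT₁/P₁ = 0.946×8.314×338/176 = 15.1 L.
Step 1 — Isothermal: T stays 338 K; PV = const ⇒ V₂ = 4.14 L, P₂ = 642 kPa.
ΔU = 0 (ideal gas, T constant).
W = nRT ln(V₂/V₁) = 0.946×8.314×338×ln(0.274) = -3440 J.
Q = ΔU + W = -3440 J.
State after step 1: P = 642 kPa, V = 4.14 L, T = 338 K.
Step 2 — Isochoric: V stays 4.14 L; P/T = const ⇒ T₂ = 628 K, P₂ = 1190 kPa.
W = 0 (no volume change).
ΔU = nCvΔT = 0.946×46.2×(628−338) = 12700 J.
Q = ΔU = 12700 J.
Net over both steps: W = -3440 J, Q = 9230 J, ΔU = 12700 J.

9230 J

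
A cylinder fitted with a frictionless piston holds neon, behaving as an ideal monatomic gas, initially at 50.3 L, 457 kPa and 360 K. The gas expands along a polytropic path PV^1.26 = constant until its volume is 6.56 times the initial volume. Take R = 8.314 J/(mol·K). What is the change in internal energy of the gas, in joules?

-13300 J

n = P₁V₁/(RT₁) = 457×50.3/(8.314×360) = 7.68 mol.
Polytropic n=1.26: T₂ = T₁(V₁/V₂)^(n−1) = 360×(0.152)^0.26 = 221 K; P₂ = P₁(V₁/V₂)^n = 42.7 kPa.
For an ideal gas ΔU = nCvΔT with Cv = (3/2)R = 12.5 J/(mol·K).
ΔU = 7.68×12.5×(221−360) = -13300 J.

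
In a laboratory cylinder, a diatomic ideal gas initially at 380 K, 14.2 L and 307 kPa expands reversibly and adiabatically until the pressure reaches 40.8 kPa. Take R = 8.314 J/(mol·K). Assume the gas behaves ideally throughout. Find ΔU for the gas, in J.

n = P₁V₁/(RT₁) = 307×14.2/(8.314×380) = 1.38 mol.
Adiabatic: T₂/T₁ = (P₂/P₁)^((γ−1)/γ) ⇒ T₂ = 380×(0.133)^0.286 = 213 K; V₂ = 60.0 L.
For an ideal gas ΔU = nCvΔT with Cv = (5/2)R = 20.8 J/(mol·K).
ΔU = 1.38×20.8×(213−380) = -4780 J.

-4780 J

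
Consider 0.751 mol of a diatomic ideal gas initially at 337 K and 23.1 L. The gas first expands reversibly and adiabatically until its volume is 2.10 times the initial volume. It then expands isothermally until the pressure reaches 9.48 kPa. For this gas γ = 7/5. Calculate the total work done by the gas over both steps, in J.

P₁ = nRT₁/V₁ = 0.751×8.314×337/23.1 = 91.1 kPa.
Step 1 — Adiabatic: TV^(γ−1) = const ⇒ T₂ = 337×(0.476)^0.400 = 250 K; PV^γ = const ⇒ P₂ = 32.2 kPa.
ΔU = nCvΔT = 0.751×20.8×(250−337) = -1350 J.
Q = 0 for an adiabatic process, so W = −ΔU = 1350 J.
State after step 1: P = 32.2 kPa, V = 48.5 L, T = 250 K.
Step 2 — Isothermal: T stays 250 K; PV = const ⇒ V₂ = 165 L, P₂ = 9.48 kPa.
ΔU = 0 (ideal gas, T constant).
W = nRT ln(V₂/V₁) = 0.751×8.314×250×ln(3.40) = 1910 J.
Q = ΔU + W = 1910 J.
Net over both steps: W = 3260 J, Q = 1910 J, ΔU = -1350 J.

3260 J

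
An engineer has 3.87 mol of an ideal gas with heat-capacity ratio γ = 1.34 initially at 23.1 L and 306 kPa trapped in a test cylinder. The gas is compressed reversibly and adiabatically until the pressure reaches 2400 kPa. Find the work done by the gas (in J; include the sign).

-14300 J

T₁ = P₁V₁/(nR) = 306×23.1/(3.87×8.314) = 220 K.
Adiabatic: T₂/T₁ = (P₂/P₁)^((γ−1)/γ) ⇒ T₂ = 220×(7.84)^0.254 = 370 K; V₂ = 4.97 L.
ΔU = nCvΔT = 3.87×24.5×(370−220) = 14300 J.
Q = 0 for an adiabatic process, so W = −ΔU = -14300 J.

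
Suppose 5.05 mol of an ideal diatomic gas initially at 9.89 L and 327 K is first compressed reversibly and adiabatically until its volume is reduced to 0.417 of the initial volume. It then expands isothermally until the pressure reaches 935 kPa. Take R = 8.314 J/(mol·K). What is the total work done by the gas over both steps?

17200 J

P₁ = nRT₁/V₁ = 5.05×8.314×327/9.89 = 1390 kPa.
Step 1 — Adiabatic: TV^(γ−1) = const ⇒ T₂ = 327×(2.40)^0.400 = 464 K; PV^γ = const ⇒ P₂ = 4720 kPa.
ΔU = nCvΔT = 5.05×20.8×(464−327) = 14400 J.
Q = 0 for an adiabatic process, so W = −ΔU = -14400 J.
State after step 1: P = 4720 kPa, V = 4.12 L, T = 464 K.
Step 2 — Isothermal: T stays 464 K; PV = const ⇒ V₂ = 20.8 L, P₂ = 935 kPa.
ΔU = 0 (ideal gas, T constant).
W = nRT ln(V₂/V₁) = 5.05×8.314×464×ln(5.05) = 31600 J.
Q = ΔU + W = 31600 J.
Net over both steps: W = 17200 J, Q = 31600 J, ΔU = 14400 J.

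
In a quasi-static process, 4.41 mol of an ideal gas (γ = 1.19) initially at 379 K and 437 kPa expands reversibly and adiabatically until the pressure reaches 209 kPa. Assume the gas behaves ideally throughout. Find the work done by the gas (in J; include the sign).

8130 J

V₁ = nRT₁/P₁ = 4.41×8.314×379/437 = 31.8 L.
Adiabatic: T₂/T₁ = (P₂/P₁)^((γ−1)/γ) ⇒ T₂ = 379×(0.478)^0.160 = 337 K; V₂ = 59.1 L.
ΔU = nCvΔT = 4.41×43.8×(337−379) = -8130 J.
Q = 0 for an adiabatic process, so W = −ΔU = 8130 J.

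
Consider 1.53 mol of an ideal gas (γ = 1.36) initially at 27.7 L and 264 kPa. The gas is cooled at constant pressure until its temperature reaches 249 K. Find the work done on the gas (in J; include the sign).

4150 J

T₁ = P₁V₁/(nR) = 264×27.7/(1.53×8.314) = 575 K.
Isobaric: P stays 264 kPa; V/T = const ⇒ T₂ = 249 K, V₂ = 12.0 L.
W = PΔV = 264×(12.0−27.7) kPa·L = -4150 J.
Work done on the gas = −W_by = 4150 J.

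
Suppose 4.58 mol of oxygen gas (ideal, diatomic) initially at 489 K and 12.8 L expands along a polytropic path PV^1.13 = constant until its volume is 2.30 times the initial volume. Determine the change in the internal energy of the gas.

-4780 J

P₁ = nRT₁/V₁ = 4.58×8.314×489/12.8 = 1450 kPa.
Polytropic n=1.13: T₂ = T₁(V₁/V₂)^(n−1) = 489×(0.435)^0.13 = 439 K; P₂ = P₁(V₁/V₂)^n = 568 kPa.
For an ideal gas ΔU = nCvΔT with Cv = (5/2)R = 20.8 J/(mol·K).
ΔU = 4.58×20.8×(439−489) = -4780 J.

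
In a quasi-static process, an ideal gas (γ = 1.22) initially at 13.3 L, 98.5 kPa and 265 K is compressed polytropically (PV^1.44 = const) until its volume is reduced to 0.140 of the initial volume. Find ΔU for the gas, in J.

n = P₁V₁/(RT₁) = 98.5×13.3/(8.314×265) = 0.595 mol.
Polytropic n=1.44: T₂ = T₁(V₁/V₂)^(n−1) = 265×(7.14)^0.44 = 629 K; P₂ = P₁(V₁/V₂)^n = 1670 kPa.
For an ideal gas ΔU = nCvΔT with Cv = R/(γ−1) = 37.8 J/(mol·K).
ΔU = 0.595×37.8×(629−265) = 8190 J.

8190 J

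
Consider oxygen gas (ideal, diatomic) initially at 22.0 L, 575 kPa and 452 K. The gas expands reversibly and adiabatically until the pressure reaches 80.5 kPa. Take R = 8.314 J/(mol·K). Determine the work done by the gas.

13600 J

n = P₁V₁/(RT₁) = 575×22.0/(8.314×452) = 3.37 mol.
Adiabatic: T₂/T₁ = (P₂/P₁)^((γ−1)/γ) ⇒ T₂ = 452×(0.140)^0.286 = 258 K; V₂ = 89.6 L.
ΔU = nCvΔT = 3.37×20.8×(258−452) = -13600 J.
Q = 0 for an adiabatic process, so W = −ΔU = 13600 J.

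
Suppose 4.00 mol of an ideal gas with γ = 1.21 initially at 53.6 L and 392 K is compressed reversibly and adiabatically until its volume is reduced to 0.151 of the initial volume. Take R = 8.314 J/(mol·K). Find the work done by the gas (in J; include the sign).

-30300 J

P₁ = nRT₁/V₁ = 4.00×8.314×392/53.6 = 243 kPa.
Adiabatic: TV^(γ−1) = const ⇒ T₂ = 392×(6.62)^0.210 = 583 K; PV^γ = const ⇒ P₂ = 2400 kPa.
ΔU = nCvΔT = 4.00×39.6×(583−392) = 30300 J.
Q = 0 for an adiabatic process, so W = −ΔU = -30300 J.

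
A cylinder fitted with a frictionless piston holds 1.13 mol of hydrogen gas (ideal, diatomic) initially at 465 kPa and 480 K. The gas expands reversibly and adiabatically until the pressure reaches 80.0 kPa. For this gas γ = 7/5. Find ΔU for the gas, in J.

-4460 J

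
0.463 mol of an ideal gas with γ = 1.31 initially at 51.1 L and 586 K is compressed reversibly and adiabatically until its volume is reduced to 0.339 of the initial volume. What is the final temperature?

819 K

P₁ = nRT₁/V₁ = 0.463×8.314×586/51.1 = 44.1 kPa.
Adiabatic: TV^(γ−1) = const ⇒ T₂ = 586×(2.95)^0.310 = 819 K; PV^γ = const ⇒ P₂ = 182 kPa.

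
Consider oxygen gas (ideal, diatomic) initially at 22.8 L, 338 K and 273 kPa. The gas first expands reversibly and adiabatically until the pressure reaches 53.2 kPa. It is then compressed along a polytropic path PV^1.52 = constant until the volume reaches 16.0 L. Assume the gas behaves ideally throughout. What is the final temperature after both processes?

n = P₁V₁/(RT₁) = 273×22.8/(8.314×338) = 2.21 mol.
Step 1 — Adiabatic: T₂/T₁ = (P₂/P₁)^((γ−1)/γ) ⇒ T₂ = 338×(0.195)^0.286 = 212 K; V₂ = 73.3 L.
ΔU = nCvΔT = 2.21×20.8×(212−338) = -5810 J.
Q = 0 for an adiabatic process, so W = −ΔU = 5810 J.
State after step 1: P = 53.2 kPa, V = 73.3 L, T = 212 K.
Step 2 — Polytropic n=1.52: T₂ = T₁(V₁/V₂)^(n−1) = 212×(4.58)^0.52 = 467 K; P₂ = P₁(V₁/V₂)^n = 538 kPa.
W = (P₁V₁−P₂V₂)/(n−1) = (53.2×73.3−538×16.0)/0.52 = -9050 J.
ΔU = nCvΔT = 2.21×20.8×(467−212) = 11800 J.
Q = ΔU + W = 2720 J.
Net over both steps: W = -3250 J, Q = 2720 J, ΔU = 5960 J.

467 K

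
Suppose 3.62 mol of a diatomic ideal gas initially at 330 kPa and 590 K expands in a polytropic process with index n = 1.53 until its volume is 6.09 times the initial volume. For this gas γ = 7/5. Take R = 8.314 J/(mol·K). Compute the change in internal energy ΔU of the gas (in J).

V₁ = nRT₁/P₁ = 3.62×8.314×590/330 = 53.8 L.
Polytropic n=1.53: T₂ = T₁(V₁/V₂)^(n−1) = 590×(0.164)^0.53 = 226 K; P₂ = P₁(V₁/V₂)^n = 20.8 kPa.
For an ideal gas ΔU = nCvΔT with Cv = (5/2)R = 20.8 J/(mol·K).
ΔU = 3.62×20.8×(226−590) = -27400 J.

-27400 J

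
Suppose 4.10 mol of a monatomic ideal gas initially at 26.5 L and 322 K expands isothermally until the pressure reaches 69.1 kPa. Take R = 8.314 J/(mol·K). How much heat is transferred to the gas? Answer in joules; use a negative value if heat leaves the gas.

19700 J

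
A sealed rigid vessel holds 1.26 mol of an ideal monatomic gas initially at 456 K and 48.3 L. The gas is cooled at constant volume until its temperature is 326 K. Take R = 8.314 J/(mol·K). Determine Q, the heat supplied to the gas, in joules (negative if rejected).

P₁ = nRT₁/V₁ = 1.26×8.314×456/48.3 = 98.9 kPa.
Isochoric: V stays 48.3 L; P/T = const ⇒ T₂ = 326 K, P₂ = 70.7 kPa.
W = 0 (no volume change).
ΔU = nCvΔT = 1.26×12.5×(326−456) = -2040 J.
Q = ΔU = -2040 J.

-2040 J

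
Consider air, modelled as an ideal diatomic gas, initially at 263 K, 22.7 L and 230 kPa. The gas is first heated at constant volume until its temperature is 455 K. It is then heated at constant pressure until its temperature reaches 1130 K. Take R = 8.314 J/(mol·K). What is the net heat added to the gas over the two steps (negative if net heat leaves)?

56400 J

n = P₁V₁/(RT₁) = 230×22.7/(8.314×263) = 2.39 mol.
Step 1 — Isochoric: V stays 22.7 L; P/T = const ⇒ T₂ = 455 K, P₂ = 398 kPa.
W = 0 (no volume change).
ΔU = nCvΔT = 2.39×20.8×(455−263) = 9530 J.
Q = ΔU = 9530 J.
State after step 1: P = 398 kPa, V = 22.7 L, T = 455 K.
Step 2 — Isobaric: P stays 398 kPa; V/T = const ⇒ T₂ = 1130 K, V₂ = 56.4 L.
W = PΔV = 398×(56.4−22.7) kPa·L = 13400 J.
ΔU = nCvΔT = 2.39×20.8×(1130−455) = 33500 J.
Q = ΔU + W = nCpΔT = 46900 J.
Net over both steps: W = 13400 J, Q = 56400 J, ΔU = 43000 J.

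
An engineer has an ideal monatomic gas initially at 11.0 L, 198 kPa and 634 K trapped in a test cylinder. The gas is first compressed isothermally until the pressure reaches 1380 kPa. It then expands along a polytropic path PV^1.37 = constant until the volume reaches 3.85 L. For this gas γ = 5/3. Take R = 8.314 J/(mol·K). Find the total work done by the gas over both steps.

-2570 J

n = P₁V₁/(RT₁) = 198×11.0/(8.314×634) = 0.413 mol.
Step 1 — Isothermal: T stays 634 K; PV = const ⇒ V₂ = 1.58 L, P₂ = 1380 kPa.
ΔU = 0 (ideal gas, T constant).
W = nRT ln(V₂/V₁) = 0.413×8.314×634×ln(0.143) = -4230 J.
Q = ΔU + W = -4230 J.
State after step 1: P = 1380 kPa, V = 1.58 L, T = 634 K.
Step 2 — Polytropic n=1.37: T₂ = T₁(V₁/V₂)^(n−1) = 634×(0.410)^0.37 = 456 K; P₂ = P₁(V₁/V₂)^n = 407 kPa.
W = (P₁V₁−P₂V₂)/(n−1) = (1380×1.58−407×3.85)/0.37 = 1650 J.
ΔU = nCvΔT = 0.413×12.5×(456−634) = -918 J.
Q = ΔU + W = 736 J.
Net over both steps: W = -2570 J, Q = -3490 J, ΔU = -918 J.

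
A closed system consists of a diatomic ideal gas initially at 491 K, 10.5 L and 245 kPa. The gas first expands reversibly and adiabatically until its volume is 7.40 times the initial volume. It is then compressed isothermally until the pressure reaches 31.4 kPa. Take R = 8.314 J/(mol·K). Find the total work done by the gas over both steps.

n = P₁V₁/(RT₁) = 245×10.5/(8.314×491) = 0.630 mol.
Step 1 — Adiabatic: TV^(γ−1) = const ⇒ T₂ = 491×(0.135)^0.400 = 220 K; PV^γ = const ⇒ P₂ = 14.9 kPa.
ΔU = nCvΔT = 0.630×20.8×(220−491) = -3540 J.
Q = 0 for an adiabatic process, so W = −ΔU = 3540 J.
State after step 1: P = 14.9 kPa, V = 77.7 L, T = 220 K.
Step 2 — Isothermal: T stays 220 K; PV = const ⇒ V₂ = 36.8 L, P₂ = 31.4 kPa.
ΔU = 0 (ideal gas, T constant).
W = nRT ln(V₂/V₁) = 0.630×8.314×220×ln(0.473) = -864 J.
Q = ΔU + W = -864 J.
Net over both steps: W = 2680 J, Q = -864 J, ΔU = -3540 J.

2680 J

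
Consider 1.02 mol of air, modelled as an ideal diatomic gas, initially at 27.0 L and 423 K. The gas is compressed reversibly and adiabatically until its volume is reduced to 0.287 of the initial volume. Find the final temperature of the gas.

697 K

P₁ = nRT₁/V₁ = 1.02×8.314×423/27.0 = 133 kPa.
Adiabatic: TV^(γ−1) = const ⇒ T₂ = 423×(3.48)^0.400 = 697 K; PV^γ = const ⇒ P₂ = 763 kPa.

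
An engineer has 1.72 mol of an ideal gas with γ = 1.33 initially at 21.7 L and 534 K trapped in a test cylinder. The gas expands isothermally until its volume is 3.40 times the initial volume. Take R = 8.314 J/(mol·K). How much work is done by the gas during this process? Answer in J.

P₁ = nRT₁/V₁ = 1.72×8.314×534/21.7 = 352 kPa.
Isothermal: T stays 534 K; PV = const ⇒ V₂ = 73.8 L, P₂ = 104 kPa.
W = nRT ln(V₂/V₁) = 1.72×8.314×534×ln(3.40) = 9350 J.

9350 J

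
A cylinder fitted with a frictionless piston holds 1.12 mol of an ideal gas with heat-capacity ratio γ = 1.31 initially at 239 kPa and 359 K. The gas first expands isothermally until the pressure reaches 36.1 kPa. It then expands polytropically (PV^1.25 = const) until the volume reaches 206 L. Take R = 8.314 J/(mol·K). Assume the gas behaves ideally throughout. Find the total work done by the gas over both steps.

8740 J

V₁ = nRT₁/P₁ = 1.12×8.314×359/239 = 14.0 L.
Step 1 — Isothermal: T stays 359 K; PV = const ⇒ V₂ = 92.6 L, P₂ = 36.1 kPa.
ΔU = 0 (ideal gas, T constant).
W = nRT ln(V₂/V₁) = 1.12×8.314×359×ln(6.62) = 6320 J.
Q = ΔU + W = 6320 J.
State after step 1: P = 36.1 kPa, V = 92.6 L, T = 359 K.
Step 2 — Polytropic n=1.25: T₂ = T₁(V₁/V₂)^(n−1) = 359×(0.450)^0.25 = 294 K; P₂ = P₁(V₁/V₂)^n = 13.3 kPa.
W = (P₁V₁−P₂V₂)/(n−1) = (36.1×92.6−13.3×206)/0.25 = 2420 J.
ΔU = nCvΔT = 1.12×26.8×(294−359) = -1950 J.
Q = ΔU + W = 469 J.
Net over both steps: W = 8740 J, Q = 6790 J, ΔU = -1950 J.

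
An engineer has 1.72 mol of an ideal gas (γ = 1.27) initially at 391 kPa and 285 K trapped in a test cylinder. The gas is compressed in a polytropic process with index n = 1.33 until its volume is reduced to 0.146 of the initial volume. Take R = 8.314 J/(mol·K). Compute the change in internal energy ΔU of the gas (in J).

13400 J

V₁ = nRT₁/P₁ = 1.72×8.314×285/391 = 10.4 L.
Polytropic n=1.33: T₂ = T₁(V₁/V₂)^(n−1) = 285×(6.85)^0.33 = 538 K; P₂ = P₁(V₁/V₂)^n = 5050 kPa.
For an ideal gas ΔU = nCvΔT with Cv = R/(γ−1) = 30.8 J/(mol·K).
ΔU = 1.72×30.8×(538−285) = 13400 J.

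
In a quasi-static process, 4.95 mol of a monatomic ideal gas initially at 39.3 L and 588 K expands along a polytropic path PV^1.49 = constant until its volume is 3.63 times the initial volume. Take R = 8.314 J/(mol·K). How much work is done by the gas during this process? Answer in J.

23100 J

P₁ = nRT₁/V₁ = 4.95×8.314×588/39.3 = 616 kPa.
Polytropic n=1.49: T₂ = T₁(V₁/V₂)^(n−1) = 588×(0.275)^0.49 = 313 K; P₂ = P₁(V₁/V₂)^n = 90.2 kPa.
W = (P₁V₁−P₂V₂)/(n−1) = (616×39.3−90.2×143)/0.49 = 23100 J.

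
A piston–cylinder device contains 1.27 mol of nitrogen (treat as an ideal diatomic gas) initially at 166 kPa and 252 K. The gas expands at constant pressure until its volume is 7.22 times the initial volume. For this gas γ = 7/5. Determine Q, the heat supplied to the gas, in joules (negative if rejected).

57900 J

V₁ = nRT₁/P₁ = 1.27×8.314×252/166 = 16.0 L.
Isobaric: P stays 166 kPa; V/T = const ⇒ T₂ = 1820 K, V₂ = 116 L.
W = PΔV = 166×(116−16.0) kPa·L = 16600 J.
ΔU = nCvΔT = 1.27×20.8×(1820−252) = 41400 J.
Q = ΔU + W = nCpΔT = 57900 J.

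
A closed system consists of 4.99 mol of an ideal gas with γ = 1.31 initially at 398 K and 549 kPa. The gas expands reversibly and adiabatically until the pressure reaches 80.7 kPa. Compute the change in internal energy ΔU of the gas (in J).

-19400 J

V₁ = nRT₁/P₁ = 4.99×8.314×398/549 = 30.1 L.
Adiabatic: T₂/T₁ = (P₂/P₁)^((γ−1)/γ) ⇒ T₂ = 398×(0.147)^0.237 = 253 K; V₂ = 130 L.
For an ideal gas ΔU = nCvΔT with Cv = R/(γ−1) = 26.8 J/(mol·K).
ΔU = 4.99×26.8×(253−398) = -19400 J.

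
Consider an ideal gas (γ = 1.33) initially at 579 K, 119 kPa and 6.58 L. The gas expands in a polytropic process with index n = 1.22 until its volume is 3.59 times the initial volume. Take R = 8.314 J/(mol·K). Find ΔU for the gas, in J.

-582 J

n = P₁V₁/(RT₁) = 119×6.58/(8.314×579) = 0.163 mol.
Polytropic n=1.22: T₂ = T₁(V₁/V₂)^(n−1) = 579×(0.279)^0.22 = 437 K; P₂ = P₁(V₁/V₂)^n = 25.0 kPa.
For an ideal gas ΔU = nCvΔT with Cv = R/(γ−1) = 25.2 J/(mol·K).
ΔU = 0.163×25.2×(437−579) = -582 J.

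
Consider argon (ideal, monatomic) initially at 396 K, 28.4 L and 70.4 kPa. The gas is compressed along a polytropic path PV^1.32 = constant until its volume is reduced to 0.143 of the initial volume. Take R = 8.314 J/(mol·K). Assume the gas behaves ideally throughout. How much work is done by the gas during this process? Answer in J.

n = P₁V₁/(RT₁) = 70.4×28.4/(8.314×396) = 0.607 mol.
Polytropic n=1.32: T₂ = T₁(V₁/V₂)^(n−1) = 396×(6.99)^0.32 = 738 K; P₂ = P₁(V₁/V₂)^n = 917 kPa.
W = (P₁V₁−P₂V₂)/(n−1) = (70.4×28.4−917×4.06)/0.32 = -5390 J.

-5390 J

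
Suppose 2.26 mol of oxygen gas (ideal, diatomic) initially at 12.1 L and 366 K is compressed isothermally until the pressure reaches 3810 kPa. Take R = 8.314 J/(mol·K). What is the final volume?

P₁ = nRT₁/V₁ = 2.26×8.314×366/12.1 = 568 kPa.
Isothermal: T stays 366 K; PV = const ⇒ V₂ = 1.80 L, P₂ = 3810 kPa.

1.80 L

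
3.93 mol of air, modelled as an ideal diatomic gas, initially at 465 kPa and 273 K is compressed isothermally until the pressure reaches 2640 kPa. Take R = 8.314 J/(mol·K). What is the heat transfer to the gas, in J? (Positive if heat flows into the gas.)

-15500 J

V₁ = nRT₁/P₁ = 3.93×8.314×273/465 = 19.2 L.
Isothermal: T stays 273 K; PV = const ⇒ V₂ = 3.38 L, P₂ = 2640 kPa.
ΔU = 0 (ideal gas, T constant).
W = nRT ln(V₂/V₁) = 3.93×8.314×273×ln(0.176) = -15500 J.
Q = ΔU + W = -15500 J.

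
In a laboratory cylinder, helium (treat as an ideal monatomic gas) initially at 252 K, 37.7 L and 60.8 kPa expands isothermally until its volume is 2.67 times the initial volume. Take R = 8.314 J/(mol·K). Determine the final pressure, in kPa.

Isothermal: T stays 252 K; PV = const ⇒ V₂ = 101 L, P₂ = 22.8 kPa.

22.8 kPa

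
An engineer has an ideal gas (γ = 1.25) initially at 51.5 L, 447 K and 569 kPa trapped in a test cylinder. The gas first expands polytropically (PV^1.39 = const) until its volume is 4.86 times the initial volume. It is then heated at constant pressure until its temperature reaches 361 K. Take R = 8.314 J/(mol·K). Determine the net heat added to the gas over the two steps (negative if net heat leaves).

19900 J

n = P₁V₁/(RT₁) = 569×51.5/(8.314×447) = 7.89 mol.
Step 1 — Polytropic n=1.39: T₂ = T₁(V₁/V₂)^(n−1) = 447×(0.206)^0.39 = 241 K; P₂ = P₁(V₁/V₂)^n = 63.2 kPa.
W = (P₁V₁−P₂V₂)/(n−1) = (569×51.5−63.2×250)/0.39 = 34600 J.
ΔU = nCvΔT = 7.89×33.3×(241−447) = -53900 J.
Q = ΔU + W = -19400 J.
State after step 1: P = 63.2 kPa, V = 250 L, T = 241 K.
Step 2 — Isobaric: P stays 63.2 kPa; V/T = const ⇒ T₂ = 361 K, V₂ = 374 L.
W = PΔV = 63.2×(374−250) kPa·L = 7850 J.
ΔU = nCvΔT = 7.89×33.3×(361−241) = 31400 J.
Q = ΔU + W = nCpΔT = 39200 J.
Net over both steps: W = 42400 J, Q = 19900 J, ΔU = -22600 J.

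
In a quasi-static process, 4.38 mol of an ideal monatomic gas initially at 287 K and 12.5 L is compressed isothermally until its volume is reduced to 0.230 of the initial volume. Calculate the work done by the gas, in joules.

P₁ = nRT₁/V₁ = 4.38×8.314×287/12.5 = 836 kPa.
Isothermal: T stays 287 K; PV = const ⇒ V₂ = 2.88 L, P₂ = 3640 kPa.
W = nRT ln(V₂/V₁) = 4.38×8.314×287×ln(0.230) = -15400 J.

-15400 J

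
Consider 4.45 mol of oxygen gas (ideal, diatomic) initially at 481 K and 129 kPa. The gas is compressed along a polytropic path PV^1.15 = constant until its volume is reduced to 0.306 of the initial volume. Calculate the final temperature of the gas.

574 K

V₁ = nRT₁/P₁ = 4.45×8.314×481/129 = 138 L.
Polytropic n=1.15: T₂ = T₁(V₁/V₂)^(n−1) = 481×(3.27)^0.15 = 574 K; P₂ = P₁(V₁/V₂)^n = 504 kPa.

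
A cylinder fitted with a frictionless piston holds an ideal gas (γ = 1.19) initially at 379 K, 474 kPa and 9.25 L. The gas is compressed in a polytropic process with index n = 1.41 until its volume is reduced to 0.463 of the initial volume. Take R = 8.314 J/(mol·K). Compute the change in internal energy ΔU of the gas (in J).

8570 J

n = P₁V₁/(RT₁) = 474×9.25/(8.314×379) = 1.39 mol.
Polytropic n=1.41: T₂ = T₁(V₁/V₂)^(n−1) = 379×(2.16)^0.41 = 520 K; P₂ = P₁(V₁/V₂)^n = 1400 kPa.
For an ideal gas ΔU = nCvΔT with Cv = R/(γ−1) = 43.8 J/(mol·K).
ΔU = 1.39×43.8×(520−379) = 8570 J.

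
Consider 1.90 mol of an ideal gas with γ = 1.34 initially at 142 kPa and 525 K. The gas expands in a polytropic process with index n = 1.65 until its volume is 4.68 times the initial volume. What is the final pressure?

V₁ = nRT₁/P₁ = 1.90×8.314×525/142 = 58.4 L.
Polytropic n=1.65: T₂ = T₁(V₁/V₂)^(n−1) = 525×(0.214)^0.65 = 193 K; P₂ = P₁(V₁/V₂)^n = 11.1 kPa.

11.1 kPa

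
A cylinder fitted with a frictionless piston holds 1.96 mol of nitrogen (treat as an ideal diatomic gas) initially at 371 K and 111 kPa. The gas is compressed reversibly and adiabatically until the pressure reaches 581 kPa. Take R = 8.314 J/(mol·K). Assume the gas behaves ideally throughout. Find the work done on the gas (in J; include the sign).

9140 J

V₁ = nRT₁/P₁ = 1.96×8.314×371/111 = 54.5 L.
Adiabatic: T₂/T₁ = (P₂/P₁)^((γ−1)/γ) ⇒ T₂ = 371×(5.23)^0.286 = 595 K; V₂ = 16.7 L.
ΔU = nCvΔT = 1.96×20.8×(595−371) = 9140 J.
Q = 0 for an adiabatic process, so W = −ΔU = -9140 J.
Work done on the gas = −W_by = 9140 J.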